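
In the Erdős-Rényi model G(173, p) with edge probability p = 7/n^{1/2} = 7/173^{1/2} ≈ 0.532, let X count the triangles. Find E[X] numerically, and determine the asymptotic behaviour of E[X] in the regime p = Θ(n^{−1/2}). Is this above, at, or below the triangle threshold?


Number of potential triangles: C(173, 3) = 848046.
Each occurs with probability p³ ≈ (0.532)³ ≈ 1.50739e-01.
By linearity: E[X] = C(173, 3)·p³ ≈ 848046 · 1.50739e-01 ≈ 127833.410.
Since α = 1/2 < 1, p = c/n^{1/2} ≫ 1/n is above the triangle threshold p ~ 1/n. Asymptotically E[X] ~ (c³/6)·n^{3(1−α)} = (7³/6)·n^{1.5} → ∞; triangles are abundant w.h.p.

E[X] ≈ 127833.410; in regime p = Θ(1/n^{1/2}) E[X] diverges (above the triangle threshold p ~ 1/n).


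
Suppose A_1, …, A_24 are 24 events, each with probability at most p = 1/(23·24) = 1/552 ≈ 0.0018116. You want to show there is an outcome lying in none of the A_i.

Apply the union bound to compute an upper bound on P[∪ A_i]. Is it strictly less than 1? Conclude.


Union bound: P[∪_{i=1}^{24} A_i] ≤ Σ_i P[A_i] ≤ 24·p = 24·(1/552) = 1/23.
Numerically: 1/23 ≈ 0.0434783.
Is 1/23 < 1? YES.
Since P[∪ A_i] ≤ 1/23 < 1, the complement has P[∩ A_i^c] ≥ 1 − 1/23 = 22/23 > 0, so some outcome avoids every A_i.

24·p = 1/23 ≈ 0.0434783; existence CERTIFIED by the union bound.


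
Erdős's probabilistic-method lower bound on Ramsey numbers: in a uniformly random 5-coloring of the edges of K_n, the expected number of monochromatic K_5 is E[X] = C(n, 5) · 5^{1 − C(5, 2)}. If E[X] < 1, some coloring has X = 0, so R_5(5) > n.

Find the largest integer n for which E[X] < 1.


We need C(n, 5) · 5^{1 − 10} < 1, i.e. C(n, 5) < 5^{10 − 1} = 1953125.
Check values of n near the boundary:
  n = 47: C(47, 5) = 1533939; 1533939 < 1953125? YES
  n = 48: C(48, 5) = 1712304; 1712304 < 1953125? YES
  n = 49: C(49, 5) = 1906884; 1906884 < 1953125? YES
  n = 50: C(50, 5) = 2118760; 2118760 < 1953125? NO
  n = 51: C(51, 5) = 2349060; 2349060 < 1953125? NO
The largest n with C(n, 5) < 1953125 is n = 49 (where E[X] = 1906884/1953125 ≈ 0.976). Hence R_5(5) > 49, i.e. R_5(5) ≥ 50.

Largest n = 49; hence R_5(5) > 49.


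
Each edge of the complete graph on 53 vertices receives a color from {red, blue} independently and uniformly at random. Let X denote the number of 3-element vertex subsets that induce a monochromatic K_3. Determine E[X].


Let X = Σ_S X_S over the C(53, 3) = 23426 subsets S of size 3, where X_S = 1 if the K_3 on S is monochromatic.
For a fixed S, the K_3 on S has C(3, 2) = 3 edges. P[all 3 edges red] = (1/2)^3, and likewise for blue, so P[monochromatic] = 2·(1/2)^3 = 2^{1 − 3} = 1/4.
By linearity: E[X] = C(53, 3) · 2^{1 − 3} = 23426 · 1/4 = 11713/2.
Numerically: E[X] ≈ 5856.5000.

E[X] = C(53,3)·2^(1−C(3,2)) = 11713/2 ≈ 5856.5000.


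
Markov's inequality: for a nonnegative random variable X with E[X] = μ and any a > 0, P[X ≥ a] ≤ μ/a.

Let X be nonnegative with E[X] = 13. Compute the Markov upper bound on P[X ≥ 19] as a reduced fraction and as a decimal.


μ = E[X] = 13, a = 19.
Markov: P[X ≥ 19] ≤ μ/a = (13)/19 = 13/19.
Numerically: ≈ 0.6842.
(Since a = 19 > μ = 13.0000, the bound 13/19 is < 1 and informative.)

P[X ≥ 19] ≤ 13/19 ≈ 0.6842.


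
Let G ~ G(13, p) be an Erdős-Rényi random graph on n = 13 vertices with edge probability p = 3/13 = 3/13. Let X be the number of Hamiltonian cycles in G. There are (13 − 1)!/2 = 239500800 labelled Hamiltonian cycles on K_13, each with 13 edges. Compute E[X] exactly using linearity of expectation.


K_13 has (13 − 1)!/2 = 239500800 labelled Hamiltonian cycles.
For each such Hamiltonian cycle H, let X_H = 1 if all 13 edges of H are present in G. Then P[X_H = 1] = p^{13} = (3/13)^{13} = 1594323/302875106592253.
Summing the indicators: E[X] = Σ_H E[X_H] = 239500800 · p^{13} = 239500800 · 1594323/302875106592253 = 381841633958400/302875106592253.
Numerically: E[X] ≈ 1.261.

E[X] = 239500800 · (3/13)^{13} = 381841633958400/302875106592253 ≈ 1.261.


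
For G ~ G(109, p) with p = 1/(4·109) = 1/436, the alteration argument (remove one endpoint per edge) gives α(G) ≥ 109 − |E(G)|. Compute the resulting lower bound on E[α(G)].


E[|E(G)|] = C(109, 2)·p = 5886 · (1/436) = 27/2.
E[α(G)] ≥ n − E[|E(G)|] = 109 − 27/2 = 191/2.
Numerically: ≈ 95.500.
(This is only a lower bound; the true E[α(G)] may be larger.)

E[α(G)] ≥ 191/2 ≈ 95.500.


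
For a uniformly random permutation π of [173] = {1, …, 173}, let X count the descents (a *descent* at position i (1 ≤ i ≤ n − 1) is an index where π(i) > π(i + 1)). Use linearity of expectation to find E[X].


Write X = Σ X_I over i = 1, …, 172, with X_I the indicator of one descent.
There are 172 indicators.
For each fixed i, the pair (π(i), π(i+1)) is a uniformly random ordered pair of distinct values from {1, …, 173}; by symmetry P[π(i) > π(i+1)] = 1/2.
By linearity: E[X] = 172 · (1/2) = (173 − 1) · (1/2) = 86 ≈ 86.000000.

E[X] = 86 = 86.000000.


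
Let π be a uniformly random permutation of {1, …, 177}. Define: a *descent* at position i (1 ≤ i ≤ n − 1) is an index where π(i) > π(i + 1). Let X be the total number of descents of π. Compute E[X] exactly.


Write X = Σ X_I over i = 1, …, 176, with X_I the indicator of one descent.
There are 176 indicators.
For each fixed i, the pair (π(i), π(i+1)) is a uniformly random ordered pair of distinct values from {1, …, 177}; by symmetry P[π(i) > π(i+1)] = 1/2.
By linearity: E[X] = 176 · (1/2) = (177 − 1) · (1/2) = 88 ≈ 88.000.

E[X] = 88 = 88.000.


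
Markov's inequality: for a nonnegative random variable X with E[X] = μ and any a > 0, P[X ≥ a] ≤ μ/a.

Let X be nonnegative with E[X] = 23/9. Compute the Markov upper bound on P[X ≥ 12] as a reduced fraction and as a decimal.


μ = E[X] = 23/9, a = 12.
Markov: P[X ≥ 12] ≤ μ/a = (23/9)/12 = 23/108.
Numerically: ≈ 0.2130.
(Since a = 12 > μ = 2.5556, the bound 23/108 is < 1 and informative.)

P[X ≥ 12] ≤ 23/108 ≈ 0.2130.


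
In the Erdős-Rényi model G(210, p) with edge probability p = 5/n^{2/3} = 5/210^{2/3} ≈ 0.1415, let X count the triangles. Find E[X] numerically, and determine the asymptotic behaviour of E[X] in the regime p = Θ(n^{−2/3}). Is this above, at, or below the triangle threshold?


Number of potential triangles: C(210, 3) = 1521520.
Each occurs with probability p³ ≈ (0.1415)³ ≈ 2.834467e-03.
By linearity: E[X] = C(210, 3)·p³ ≈ 1521520 · 2.834467e-03 ≈ 4312.6984.
Since α = 2/3 < 1, p = c/n^{2/3} ≫ 1/n is above the triangle threshold p ~ 1/n. Asymptotically E[X] ~ (c³/6)·n^{3(1−α)} = (5³/6)·n^{1} → ∞; triangles are abundant w.h.p.

E[X] ≈ 4312.6984; in regime p = Θ(1/n^{2/3}) E[X] diverges (above the triangle threshold p ~ 1/n).


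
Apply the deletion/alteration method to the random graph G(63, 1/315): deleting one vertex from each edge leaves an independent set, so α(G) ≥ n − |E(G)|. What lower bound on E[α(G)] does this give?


E[|E(G)|] = C(63, 2)·p = 1953 · (1/315) = 31/5.
E[α(G)] ≥ n − E[|E(G)|] = 63 − 31/5 = 284/5.
Numerically: ≈ 56.800000.
(This is only a lower bound; the true E[α(G)] may be larger.)

E[α(G)] ≥ 284/5 ≈ 56.800000.


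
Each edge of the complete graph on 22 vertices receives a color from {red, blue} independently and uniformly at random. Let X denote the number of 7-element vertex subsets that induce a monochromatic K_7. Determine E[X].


Let X = Σ_S X_S over the C(22, 7) = 170544 subsets S of size 7, where X_S = 1 if the K_7 on S is monochromatic.
For a fixed S, the K_7 on S has C(7, 2) = 21 edges. P[all 21 edges red] = (1/2)^21, and likewise for blue, so P[monochromatic] = 2·(1/2)^21 = 2^{1 − 21} = 1/1048576.
Summing: E[X] = C(22, 7) · 2^{1 − 21} = 170544 · 1/1048576 = 10659/65536.
Numerically: E[X] ≈ 0.1626.

E[X] = C(22,7)·2^(1−C(7,2)) = 10659/65536 ≈ 0.1626.


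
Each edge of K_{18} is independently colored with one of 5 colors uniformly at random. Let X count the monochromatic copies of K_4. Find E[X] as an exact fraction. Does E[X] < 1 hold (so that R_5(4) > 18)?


E[X] = C(18, 4) · 5^{1 − 6} = 3060 · 5^{−5} = 3060/3125.
As a reduced fraction: E[X] = 612/625 ≈ 0.979200.
Is E[X] < 1? YES.
Since E[X] < 1, there exists a 5-coloring of K_{18} with no monochromatic K_4; hence R_5(4) > 18.

E[X] = 612/625 ≈ 0.979200; E[X] < 1, so R_5(4) > 18.


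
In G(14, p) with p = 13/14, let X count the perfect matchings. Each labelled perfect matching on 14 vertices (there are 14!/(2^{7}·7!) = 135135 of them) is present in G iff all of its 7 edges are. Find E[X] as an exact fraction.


K_14 has 14!/(2^{7}·7!) = 135135 labelled perfect matchings.
For each such perfect matching H, let X_H = 1 if all 7 edges of H are present in G. Then P[X_H = 1] = p^{7} = (13/14)^{7} = 62748517/105413504.
By linearity: E[X] = Σ_H E[X_H] = 135135 · p^{7} = 135135 · 62748517/105413504 = 1211360120685/15059072.
Numerically: E[X] ≈ 8.044e+04.

E[X] = 135135 · (13/14)^{7} = 1211360120685/15059072 ≈ 8.044e+04.


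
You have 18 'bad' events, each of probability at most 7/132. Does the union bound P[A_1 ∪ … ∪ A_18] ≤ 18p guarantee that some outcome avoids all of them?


Union bound: P[∪_{i=1}^{18} A_i] ≤ Σ_i P[A_i] ≤ 18·p = 18·(7/132) = 21/22.
Numerically: 21/22 ≈ 0.954545.
Is 21/22 < 1? YES.
Since P[∪ A_i] ≤ 21/22 < 1, the complement has P[∩ A_i^c] ≥ 1 − 21/22 = 1/22 > 0, so some outcome avoids every A_i.

18·p = 21/22 ≈ 0.954545; existence CERTIFIED by the union bound.


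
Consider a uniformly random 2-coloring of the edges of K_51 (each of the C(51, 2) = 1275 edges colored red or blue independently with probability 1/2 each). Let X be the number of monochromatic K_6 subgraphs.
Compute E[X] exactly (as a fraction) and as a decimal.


Let X = Σ_S X_S over the C(51, 6) = 18009460 subsets S of size 6, where X_S = 1 if the K_6 on S is monochromatic.
For a fixed S, the K_6 on S has C(6, 2) = 15 edges. P[all 15 edges red] = (1/2)^15, and likewise for blue, so P[monochromatic] = 2·(1/2)^15 = 2^{1 − 15} = 1/16384.
Summing: E[X] = C(51, 6) · 2^{1 − 15} = 18009460 · 1/16384 = 4502365/4096.
Numerically: E[X] ≈ 1099.210.

E[X] = C(51,6)·2^(1−C(6,2)) = 4502365/4096 ≈ 1099.210.


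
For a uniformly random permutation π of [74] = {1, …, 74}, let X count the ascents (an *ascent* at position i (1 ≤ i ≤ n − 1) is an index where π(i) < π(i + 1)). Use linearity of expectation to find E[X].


Write X = Σ X_I over i = 1, …, 73, with X_I the indicator of one ascent.
There are 73 indicators.
For each fixed i, the pair (π(i), π(i+1)) is a uniformly random ordered pair of distinct values from {1, …, 74}; by symmetry P[π(i) < π(i+1)] = 1/2.
By linearity: E[X] = 73 · (1/2) = (74 − 1) · (1/2) = 73/2 ≈ 36.5000.

E[X] = 73/2 = 36.5000.


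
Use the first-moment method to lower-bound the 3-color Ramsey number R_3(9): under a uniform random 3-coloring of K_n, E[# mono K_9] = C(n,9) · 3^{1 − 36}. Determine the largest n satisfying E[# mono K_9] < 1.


We need C(n, 9) · 3^{1 − 36} < 1, i.e. C(n, 9) < 3^{36 − 1} = 50031545098999707.
Check values of n near the boundary:
  n = 300: C(300, 9) = 48052241692154700; 48052241692154700 < 50031545098999707? YES
  n = 301: C(301, 9) = 49533303936090975; 49533303936090975 < 50031545098999707? YES
  n = 302: C(302, 9) = 51054804739588650; 51054804739588650 < 50031545098999707? NO
  n = 303: C(303, 9) = 52617706925494425; 52617706925494425 < 50031545098999707? NO
  n = 304: C(304, 9) = 54222992899492560; 54222992899492560 < 50031545098999707? NO
The largest n with C(n, 9) < 50031545098999707 is n = 301 (where E[X] = 16511101312030325/16677181699666569 ≈ 0.990041). Hence R_3(9) > 301, i.e. R_3(9) ≥ 302.

Largest n = 301; hence R_3(9) > 301.


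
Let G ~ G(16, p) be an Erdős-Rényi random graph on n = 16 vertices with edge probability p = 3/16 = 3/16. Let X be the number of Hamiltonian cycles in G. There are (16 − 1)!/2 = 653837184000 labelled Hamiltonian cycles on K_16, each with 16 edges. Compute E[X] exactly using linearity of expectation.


K_16 has (16 − 1)!/2 = 653837184000 labelled Hamiltonian cycles.
For each such Hamiltonian cycle H, let X_H = 1 if all 16 edges of H are present in G. Then P[X_H = 1] = p^{16} = (3/16)^{16} = 43046721/18446744073709551616.
By linearity of expectation: E[X] = Σ_H E[X_H] = 653837184000 · p^{16} = 653837184000 · 43046721/18446744073709551616 = 27485885585032875/18014398509481984.
Numerically: E[X] ≈ 1.526.

E[X] = 653837184000 · (3/16)^{16} = 27485885585032875/18014398509481984 ≈ 1.526.


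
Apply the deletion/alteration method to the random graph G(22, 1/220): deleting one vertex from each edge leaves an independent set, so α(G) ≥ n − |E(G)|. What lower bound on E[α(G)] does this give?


E[|E(G)|] = C(22, 2)·p = 231 · (1/220) = 21/20.
E[α(G)] ≥ n − E[|E(G)|] = 22 − 21/20 = 419/20.
Numerically: ≈ 20.95000.
(This is only a lower bound; the true E[α(G)] may be larger.)

E[α(G)] ≥ 419/20 ≈ 20.95000.


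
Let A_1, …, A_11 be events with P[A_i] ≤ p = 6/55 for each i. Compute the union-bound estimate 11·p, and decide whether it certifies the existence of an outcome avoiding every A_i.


Union bound: P[∪_{i=1}^{11} A_i] ≤ Σ_i P[A_i] ≤ 11·p = 11·(6/55) = 6/5.
Numerically: 6/5 ≈ 1.200.
Is 6/5 < 1? NO.
Since the bound 6/5 is ≥ 1, the union bound is uninformative here; it does NOT by itself certify existence.

11·p = 6/5 ≈ 1.200; existence NOT certified by the union bound.


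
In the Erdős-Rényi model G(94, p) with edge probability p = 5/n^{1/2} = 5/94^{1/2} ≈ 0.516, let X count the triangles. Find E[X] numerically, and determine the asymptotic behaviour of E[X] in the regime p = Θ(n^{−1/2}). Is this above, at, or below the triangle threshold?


Number of potential triangles: C(94, 3) = 134044.
Each occurs with probability p³ ≈ (0.516)³ ≈ 1.37157e-01.
By linearity: E[X] = C(94, 3)·p³ ≈ 134044 · 1.37157e-01 ≈ 18385.084.
Since α = 1/2 < 1, p = c/n^{1/2} ≫ 1/n is above the triangle threshold p ~ 1/n. Asymptotically E[X] ~ (c³/6)·n^{3(1−α)} = (5³/6)·n^{1.5} → ∞; triangles are abundant w.h.p.

E[X] ≈ 18385.084; in regime p = Θ(1/n^{1/2}) E[X] diverges (above the triangle threshold p ~ 1/n).


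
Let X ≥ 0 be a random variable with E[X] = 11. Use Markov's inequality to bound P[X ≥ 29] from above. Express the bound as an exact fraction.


μ = E[X] = 11, a = 29.
Markov: P[X ≥ 29] ≤ μ/a = (11)/29 = 11/29.
Numerically: ≈ 0.3793.
(Since a = 29 > μ = 11.0000, the bound 11/29 is < 1 and informative.)

P[X ≥ 29] ≤ 11/29 ≈ 0.3793.


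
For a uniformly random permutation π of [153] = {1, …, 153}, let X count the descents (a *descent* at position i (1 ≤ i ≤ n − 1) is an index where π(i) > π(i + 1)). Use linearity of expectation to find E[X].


Write X = Σ X_I over i = 1, …, 152, with X_I the indicator of one descent.
There are 152 indicators.
For each fixed i, the pair (π(i), π(i+1)) is a uniformly random ordered pair of distinct values from {1, …, 153}; by symmetry P[π(i) > π(i+1)] = 1/2.
By linearity: E[X] = 152 · (1/2) = (153 − 1) · (1/2) = 76 ≈ 76.000.

E[X] = 76 = 76.000.


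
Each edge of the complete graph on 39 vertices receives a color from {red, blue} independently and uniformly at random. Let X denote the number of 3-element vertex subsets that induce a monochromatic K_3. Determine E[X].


Let X = Σ_S X_S over the C(39, 3) = 9139 subsets S of size 3, where X_S = 1 if the K_3 on S is monochromatic.
For a fixed S, the K_3 on S has C(3, 2) = 3 edges. P[all 3 edges red] = (1/2)^3, and likewise for blue, so P[monochromatic] = 2·(1/2)^3 = 2^{1 − 3} = 1/4.
Summing: E[X] = C(39, 3) · 2^{1 − 3} = 9139 · 1/4 = 9139/4.
Numerically: E[X] ≈ 2284.750.

E[X] = C(39,3)·2^(1−C(3,2)) = 9139/4 ≈ 2284.750.


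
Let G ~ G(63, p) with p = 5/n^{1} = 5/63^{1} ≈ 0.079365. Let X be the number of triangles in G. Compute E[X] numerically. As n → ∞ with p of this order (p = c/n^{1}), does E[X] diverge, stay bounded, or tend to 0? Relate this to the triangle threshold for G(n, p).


Number of potential triangles: C(63, 3) = 39711.
Each occurs with probability p³ ≈ (0.079365)³ ≈ 4.9990602e-04.
By linearity: E[X] = C(63, 3)·p³ ≈ 39711 · 4.9990602e-04 ≈ 19.85177.
Here α = 1, so p = 5/n is exactly at the triangle threshold p ~ 1/n. Asymptotically E[X] → c³/6 = 5³/6 = 125/6 ≈ 20.83333, a bounded constant. In this regime the triangle count is asymptotically Poisson(c³/6).

E[X] ≈ 19.85177; in regime p = Θ(1/n^{1}) E[X] stays bounded (at the triangle threshold p ~ 1/n).


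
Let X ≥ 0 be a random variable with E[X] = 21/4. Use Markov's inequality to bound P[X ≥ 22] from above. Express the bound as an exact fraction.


μ = E[X] = 21/4, a = 22.
Markov: P[X ≥ 22] ≤ μ/a = (21/4)/22 = 21/88.
Numerically: ≈ 0.238636.
(Since a = 22 > μ = 5.250000, the bound 21/88 is < 1 and informative.)

P[X ≥ 22] ≤ 21/88 ≈ 0.238636.


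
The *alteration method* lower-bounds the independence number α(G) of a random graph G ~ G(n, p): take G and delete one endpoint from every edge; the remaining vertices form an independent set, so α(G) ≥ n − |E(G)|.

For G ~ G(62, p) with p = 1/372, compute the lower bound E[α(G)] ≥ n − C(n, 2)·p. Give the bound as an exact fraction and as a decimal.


E[|E(G)|] = C(62, 2)·p = 1891 · (1/372) = 61/12.
E[α(G)] ≥ n − E[|E(G)|] = 62 − 61/12 = 683/12.
Numerically: ≈ 56.916667.
(This is only a lower bound; the true E[α(G)] may be larger.)

E[α(G)] ≥ 683/12 ≈ 56.916667.


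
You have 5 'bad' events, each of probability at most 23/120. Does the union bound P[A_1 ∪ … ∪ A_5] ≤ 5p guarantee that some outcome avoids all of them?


Union bound: P[∪_{i=1}^{5} A_i] ≤ Σ_i P[A_i] ≤ 5·p = 5·(23/120) = 23/24.
Numerically: 23/24 ≈ 0.958333.
Is 23/24 < 1? YES.
Since P[∪ A_i] ≤ 23/24 < 1, the complement has P[∩ A_i^c] ≥ 1 − 23/24 = 1/24 > 0, so some outcome avoids every A_i.

5·p = 23/24 ≈ 0.958333; existence CERTIFIED by the union bound.


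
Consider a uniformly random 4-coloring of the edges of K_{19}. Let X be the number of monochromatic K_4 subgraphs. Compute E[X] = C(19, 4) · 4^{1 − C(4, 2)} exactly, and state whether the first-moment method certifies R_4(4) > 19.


E[X] = C(19, 4) · 4^{1 − 6} = 3876 · 4^{−5} = 3876/1024.
As a reduced fraction: E[X] = 969/256 ≈ 3.7851562.
Is E[X] < 1? NO.
Since E[X] ≥ 1, the first-moment bound is inconclusive at n = 19; it does NOT by itself certify R_4(4) > 19.

E[X] = 969/256 ≈ 3.7851562; E[X] ≥ 1; first-moment method inconclusive here.


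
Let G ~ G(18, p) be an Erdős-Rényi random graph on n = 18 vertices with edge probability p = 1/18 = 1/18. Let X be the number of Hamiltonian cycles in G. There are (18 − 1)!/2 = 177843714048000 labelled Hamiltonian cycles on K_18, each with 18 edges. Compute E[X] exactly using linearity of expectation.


K_18 has (18 − 1)!/2 = 177843714048000 labelled Hamiltonian cycles.
For each such Hamiltonian cycle H, let X_H = 1 if all 18 edges of H are present in G. Then P[X_H = 1] = p^{18} = (1/18)^{18} = 1/39346408075296537575424.
Summing the indicators: E[X] = Σ_H E[X_H] = 177843714048000 · p^{18} = 177843714048000 · 1/39346408075296537575424 = 14889875/3294258113514384.
Numerically: E[X] ≈ 4.5199e-09.

E[X] = 177843714048000 · (1/18)^{18} = 14889875/3294258113514384 ≈ 4.5199e-09.


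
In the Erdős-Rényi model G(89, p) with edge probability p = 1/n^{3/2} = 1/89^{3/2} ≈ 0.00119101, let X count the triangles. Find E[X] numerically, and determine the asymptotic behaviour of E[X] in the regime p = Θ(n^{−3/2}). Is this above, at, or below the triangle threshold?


Number of potential triangles: C(89, 3) = 113564.
Each occurs with probability p³ ≈ (0.00119101)³ ≈ 1.68944855e-09.
By linearity: E[X] = C(89, 3)·p³ ≈ 113564 · 1.68944855e-09 ≈ 0.000192.
Since α = 3/2 > 1, p = c/n^{3/2} = o(1/n) is below the triangle threshold p ~ 1/n. Asymptotically E[X] ~ (c³/6)·n^{3(1−α)} = (1³/6)·n^{-1.5} → 0, so by Markov's inequality G has no triangles w.h.p.

E[X] ≈ 0.000192; in regime p = Θ(1/n^{3/2}) E[X] tends to 0 (below the triangle threshold p ~ 1/n).


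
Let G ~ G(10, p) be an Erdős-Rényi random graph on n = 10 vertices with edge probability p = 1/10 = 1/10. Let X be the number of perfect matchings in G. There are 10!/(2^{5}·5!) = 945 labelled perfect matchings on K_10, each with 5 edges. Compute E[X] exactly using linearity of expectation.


K_10 has 10!/(2^{5}·5!) = 945 labelled perfect matchings.
For each such perfect matching H, let X_H = 1 if all 5 edges of H are present in G. Then P[X_H = 1] = p^{5} = (1/10)^{5} = 1/100000.
By linearity: E[X] = Σ_H E[X_H] = 945 · p^{5} = 945 · 1/100000 = 189/20000.
Numerically: E[X] ≈ 0.00945.

E[X] = 945 · (1/10)^{5} = 189/20000 ≈ 0.00945.


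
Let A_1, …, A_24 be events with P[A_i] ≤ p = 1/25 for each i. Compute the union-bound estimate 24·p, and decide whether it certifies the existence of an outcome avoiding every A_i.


Union bound: P[∪_{i=1}^{24} A_i] ≤ Σ_i P[A_i] ≤ 24·p = 24·(1/25) = 24/25.
Numerically: 24/25 ≈ 0.960.
Is 24/25 < 1? YES.
Since P[∪ A_i] ≤ 24/25 < 1, the complement has P[∩ A_i^c] ≥ 1 − 24/25 = 1/25 > 0, so some outcome avoids every A_i.

24·p = 24/25 ≈ 0.960; existence CERTIFIED by the union bound.


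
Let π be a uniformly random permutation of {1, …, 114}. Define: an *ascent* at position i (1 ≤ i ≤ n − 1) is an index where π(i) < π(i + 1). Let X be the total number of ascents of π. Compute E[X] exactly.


Write X = Σ X_I over i = 1, …, 113, with X_I the indicator of one ascent.
There are 113 indicators.
For each fixed i, the pair (π(i), π(i+1)) is a uniformly random ordered pair of distinct values from {1, …, 114}; by symmetry P[π(i) < π(i+1)] = 1/2.
By linearity: E[X] = 113 · (1/2) = (114 − 1) · (1/2) = 113/2 ≈ 56.500.

E[X] = 113/2 = 56.500.


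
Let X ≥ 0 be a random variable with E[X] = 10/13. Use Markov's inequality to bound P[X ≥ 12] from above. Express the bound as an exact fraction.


μ = E[X] = 10/13, a = 12.
Markov: P[X ≥ 12] ≤ μ/a = (10/13)/12 = 5/78.
Numerically: ≈ 0.064.
(Since a = 12 > μ = 0.769, the bound 5/78 is < 1 and informative.)

P[X ≥ 12] ≤ 5/78 ≈ 0.064.


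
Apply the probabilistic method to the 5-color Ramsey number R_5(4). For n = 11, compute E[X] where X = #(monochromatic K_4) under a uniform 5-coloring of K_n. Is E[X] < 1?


E[X] = C(11, 4) · 5^{1 − 6} = 330 · 5^{−5} = 330/3125.
As a reduced fraction: E[X] = 66/625 ≈ 0.10560.
Is E[X] < 1? YES.
Since E[X] < 1, there exists a 5-coloring of K_{11} with no monochromatic K_4; hence R_5(4) > 11.

E[X] = 66/625 ≈ 0.10560; E[X] < 1, so R_5(4) > 11.


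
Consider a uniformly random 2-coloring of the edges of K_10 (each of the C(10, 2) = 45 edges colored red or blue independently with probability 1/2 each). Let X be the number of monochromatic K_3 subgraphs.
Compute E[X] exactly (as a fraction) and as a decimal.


Let X = Σ_S X_S over the C(10, 3) = 120 subsets S of size 3, where X_S = 1 if the K_3 on S is monochromatic.
For a fixed S, the K_3 on S has C(3, 2) = 3 edges. P[all 3 edges red] = (1/2)^3, and likewise for blue, so P[monochromatic] = 2·(1/2)^3 = 2^{1 − 3} = 1/4.
Summing: E[X] = C(10, 3) · 2^{1 − 3} = 120 · 1/4 = 30.
Numerically: E[X] ≈ 30.00000.

E[X] = C(10,3)·2^(1−C(3,2)) = 30 ≈ 30.00000.


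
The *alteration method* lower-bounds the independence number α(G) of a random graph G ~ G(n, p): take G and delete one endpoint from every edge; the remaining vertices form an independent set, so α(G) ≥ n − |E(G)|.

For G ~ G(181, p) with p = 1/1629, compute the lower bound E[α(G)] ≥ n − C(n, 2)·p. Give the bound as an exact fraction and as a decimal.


E[|E(G)|] = C(181, 2)·p = 16290 · (1/1629) = 10.
E[α(G)] ≥ n − E[|E(G)|] = 181 − 10 = 171.
Numerically: ≈ 171.0000.
(This is only a lower bound; the true E[α(G)] may be larger.)

E[α(G)] ≥ 171 ≈ 171.0000.


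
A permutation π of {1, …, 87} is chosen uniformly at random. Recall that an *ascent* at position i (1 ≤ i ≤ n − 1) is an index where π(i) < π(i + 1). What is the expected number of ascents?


Write X = Σ X_I over i = 1, …, 86, with X_I the indicator of one ascent.
There are 86 indicators.
For each fixed i, the pair (π(i), π(i+1)) is a uniformly random ordered pair of distinct values from {1, …, 87}; by symmetry P[π(i) < π(i+1)] = 1/2.
By linearity: E[X] = 86 · (1/2) = (87 − 1) · (1/2) = 43 ≈ 43.00000.

E[X] = 43 = 43.00000.


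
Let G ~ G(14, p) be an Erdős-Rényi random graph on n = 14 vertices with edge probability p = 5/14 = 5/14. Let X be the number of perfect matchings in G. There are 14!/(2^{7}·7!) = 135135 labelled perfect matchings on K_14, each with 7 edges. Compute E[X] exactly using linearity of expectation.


K_14 has 14!/(2^{7}·7!) = 135135 labelled perfect matchings.
For each such perfect matching H, let X_H = 1 if all 7 edges of H are present in G. Then P[X_H = 1] = p^{7} = (5/14)^{7} = 78125/105413504.
Summing the indicators: E[X] = Σ_H E[X_H] = 135135 · p^{7} = 135135 · 78125/105413504 = 1508203125/15059072.
Numerically: E[X] ≈ 100.2.

E[X] = 135135 · (5/14)^{7} = 1508203125/15059072 ≈ 100.2.


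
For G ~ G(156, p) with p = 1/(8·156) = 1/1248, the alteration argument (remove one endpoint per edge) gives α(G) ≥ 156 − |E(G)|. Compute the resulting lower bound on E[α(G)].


E[|E(G)|] = C(156, 2)·p = 12090 · (1/1248) = 155/16.
E[α(G)] ≥ n − E[|E(G)|] = 156 − 155/16 = 2341/16.
Numerically: ≈ 146.312500.
(This is only a lower bound; the true E[α(G)] may be larger.)

E[α(G)] ≥ 2341/16 ≈ 146.312500.


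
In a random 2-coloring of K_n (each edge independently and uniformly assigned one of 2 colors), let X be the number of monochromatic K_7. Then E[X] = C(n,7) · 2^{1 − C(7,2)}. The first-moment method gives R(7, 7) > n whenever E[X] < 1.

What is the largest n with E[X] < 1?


We need C(n, 7) · 2^{1 − 21} < 1, i.e. C(n, 7) < 2^{21 − 1} = 1048576.
Check values of n near the boundary:
  n = 24: C(24, 7) = 346104; 346104 < 1048576? YES
  n = 25: C(25, 7) = 480700; 480700 < 1048576? YES
  n = 26: C(26, 7) = 657800; 657800 < 1048576? YES
  n = 27: C(27, 7) = 888030; 888030 < 1048576? YES
  n = 28: C(28, 7) = 1184040; 1184040 < 1048576? NO
  n = 29: C(29, 7) = 1560780; 1560780 < 1048576? NO
The largest n with C(n, 7) < 1048576 is n = 27 (where E[X] = 444015/524288 ≈ 0.847). Hence R(7, 7) > 27, i.e. R(7, 7) ≥ 28.

Largest n = 27; hence R(7, 7) > 27.


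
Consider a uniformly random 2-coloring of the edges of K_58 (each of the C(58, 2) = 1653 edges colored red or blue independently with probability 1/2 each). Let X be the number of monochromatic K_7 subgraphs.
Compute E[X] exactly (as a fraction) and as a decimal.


Let X = Σ_S X_S over the C(58, 7) = 300674088 subsets S of size 7, where X_S = 1 if the K_7 on S is monochromatic.
For a fixed S, the K_7 on S has C(7, 2) = 21 edges. P[all 21 edges red] = (1/2)^21, and likewise for blue, so P[monochromatic] = 2·(1/2)^21 = 2^{1 − 21} = 1/1048576.
By linearity of expectation: E[X] = C(58, 7) · 2^{1 − 21} = 300674088 · 1/1048576 = 37584261/131072.
Numerically: E[X] ≈ 286.745155.

E[X] = C(58,7)·2^(1−C(7,2)) = 37584261/131072 ≈ 286.745155.


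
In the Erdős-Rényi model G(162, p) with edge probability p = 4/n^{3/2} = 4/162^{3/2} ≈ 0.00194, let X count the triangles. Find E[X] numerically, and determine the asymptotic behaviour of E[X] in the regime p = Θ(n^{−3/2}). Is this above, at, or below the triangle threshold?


Number of potential triangles: C(162, 3) = 695520.
Each occurs with probability p³ ≈ (0.00194)³ ≈ 7.30066e-09.
By linearity: E[X] = C(162, 3)·p³ ≈ 695520 · 7.30066e-09 ≈ 0.005.
Since α = 3/2 > 1, p = c/n^{3/2} = o(1/n) is below the triangle threshold p ~ 1/n. Asymptotically E[X] ~ (c³/6)·n^{3(1−α)} = (4³/6)·n^{-1.5} → 0, so by Markov's inequality G has no triangles w.h.p.

E[X] ≈ 0.005; in regime p = Θ(1/n^{3/2}) E[X] tends to 0 (below the triangle threshold p ~ 1/n).


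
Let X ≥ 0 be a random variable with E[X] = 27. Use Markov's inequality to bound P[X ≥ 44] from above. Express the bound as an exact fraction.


μ = E[X] = 27, a = 44.
Markov: P[X ≥ 44] ≤ μ/a = (27)/44 = 27/44.
Numerically: ≈ 0.6136.
(Since a = 44 > μ = 27.0000, the bound 27/44 is < 1 and informative.)

P[X ≥ 44] ≤ 27/44 ≈ 0.6136.


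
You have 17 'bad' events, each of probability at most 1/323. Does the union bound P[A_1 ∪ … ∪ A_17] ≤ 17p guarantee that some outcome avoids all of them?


Union bound: P[∪_{i=1}^{17} A_i] ≤ Σ_i P[A_i] ≤ 17·p = 17·(1/323) = 1/19.
Numerically: 1/19 ≈ 0.0526.
Is 1/19 < 1? YES.
Since P[∪ A_i] ≤ 1/19 < 1, the complement has P[∩ A_i^c] ≥ 1 − 1/19 = 18/19 > 0, so some outcome avoids every A_i.

17·p = 1/19 ≈ 0.0526; existence CERTIFIED by the union bound.


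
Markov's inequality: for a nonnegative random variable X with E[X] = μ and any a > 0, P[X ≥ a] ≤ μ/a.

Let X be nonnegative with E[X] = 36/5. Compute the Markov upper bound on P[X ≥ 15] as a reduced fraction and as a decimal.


μ = E[X] = 36/5, a = 15.
Markov: P[X ≥ 15] ≤ μ/a = (36/5)/15 = 12/25.
Numerically: ≈ 0.48000.
(Since a = 15 > μ = 7.20000, the bound 12/25 is < 1 and informative.)

P[X ≥ 15] ≤ 12/25 ≈ 0.48000.


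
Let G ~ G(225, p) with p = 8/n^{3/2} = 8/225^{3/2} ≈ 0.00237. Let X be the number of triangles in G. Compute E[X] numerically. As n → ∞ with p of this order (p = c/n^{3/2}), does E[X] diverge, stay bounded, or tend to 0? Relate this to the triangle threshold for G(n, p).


Number of potential triangles: C(225, 3) = 1873200.
Each occurs with probability p³ ≈ (0.00237)³ ≈ 1.33183e-08.
By linearity: E[X] = C(225, 3)·p³ ≈ 1873200 · 1.33183e-08 ≈ 0.025.
Since α = 3/2 > 1, p = c/n^{3/2} = o(1/n) is below the triangle threshold p ~ 1/n. Asymptotically E[X] ~ (c³/6)·n^{3(1−α)} = (8³/6)·n^{-1.5} → 0, so by Markov's inequality G has no triangles w.h.p.

E[X] ≈ 0.025; in regime p = Θ(1/n^{3/2}) E[X] tends to 0 (below the triangle threshold p ~ 1/n).


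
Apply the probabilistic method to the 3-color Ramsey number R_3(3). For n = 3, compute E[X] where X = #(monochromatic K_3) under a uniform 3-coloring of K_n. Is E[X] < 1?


E[X] = C(3, 3) · 3^{1 − 3} = 1 · 3^{−2} = 1/9.
As a reduced fraction: E[X] = 1/9 ≈ 0.111.
Is E[X] < 1? YES.
Since E[X] < 1, there exists a 3-coloring of K_{3} with no monochromatic K_3; hence R_3(3) > 3.

E[X] = 1/9 ≈ 0.111; E[X] < 1, so R_3(3) > 3.


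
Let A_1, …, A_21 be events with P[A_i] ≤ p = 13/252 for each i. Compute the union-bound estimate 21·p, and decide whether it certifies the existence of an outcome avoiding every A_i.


Union bound: P[∪_{i=1}^{21} A_i] ≤ Σ_i P[A_i] ≤ 21·p = 21·(13/252) = 13/12.
Numerically: 13/12 ≈ 1.083333.
Is 13/12 < 1? NO.
Since the bound 13/12 is ≥ 1, the union bound is uninformative here; it does NOT by itself certify existence.

21·p = 13/12 ≈ 1.083333; existence NOT certified by the union bound.


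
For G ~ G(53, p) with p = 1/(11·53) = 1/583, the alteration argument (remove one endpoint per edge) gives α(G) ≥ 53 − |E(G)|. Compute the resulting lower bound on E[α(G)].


E[|E(G)|] = C(53, 2)·p = 1378 · (1/583) = 26/11.
E[α(G)] ≥ n − E[|E(G)|] = 53 − 26/11 = 557/11.
Numerically: ≈ 50.636.
(This is only a lower bound; the true E[α(G)] may be larger.)

E[α(G)] ≥ 557/11 ≈ 50.636.


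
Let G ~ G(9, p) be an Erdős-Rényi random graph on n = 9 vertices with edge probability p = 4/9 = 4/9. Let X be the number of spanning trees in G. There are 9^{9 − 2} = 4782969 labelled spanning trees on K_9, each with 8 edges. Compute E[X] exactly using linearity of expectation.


K_9 has 9^{9 − 2} = 4782969 labelled spanning trees.
For each such spanning tree H, let X_H = 1 if all 8 edges of H are present in G. Then P[X_H = 1] = p^{8} = (4/9)^{8} = 65536/43046721.
By linearity of expectation: E[X] = Σ_H E[X_H] = 4782969 · p^{8} = 4782969 · 65536/43046721 = 65536/9.
Numerically: E[X] ≈ 7281.8.

E[X] = 4782969 · (4/9)^{8} = 65536/9 ≈ 7281.8.


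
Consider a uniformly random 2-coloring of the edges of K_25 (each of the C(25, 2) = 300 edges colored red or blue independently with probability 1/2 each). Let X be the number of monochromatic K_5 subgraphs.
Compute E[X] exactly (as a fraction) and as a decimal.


Let X = Σ_S X_S over the C(25, 5) = 53130 subsets S of size 5, where X_S = 1 if the K_5 on S is monochromatic.
For a fixed S, the K_5 on S has C(5, 2) = 10 edges. P[all 10 edges red] = (1/2)^10, and likewise for blue, so P[monochromatic] = 2·(1/2)^10 = 2^{1 − 10} = 1/512.
By linearity: E[X] = C(25, 5) · 2^{1 − 10} = 53130 · 1/512 = 26565/256.
Numerically: E[X] ≈ 103.770.

E[X] = C(25,5)·2^(1−C(5,2)) = 26565/256 ≈ 103.770.


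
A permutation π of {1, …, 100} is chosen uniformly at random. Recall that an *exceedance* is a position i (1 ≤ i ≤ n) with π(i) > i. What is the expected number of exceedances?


Write X = Σ_{i=1}^{100} X_i, where X_i = 1_{π(i) > i}.
For each fixed i, π(i) is uniform over {1, …, 100} (marginal of a uniform permutation), so P[π(i) > i] = (n − i)/n. Summing: Σ_{i=1}^{100} (n − i)/n = (0 + 1 + … + 99)/100 = 100(100 − 1)/(2·100) = (100 − 1)/2.
Hence E[X] = Σ_{i=1}^{100} (100 − i)/100 = 99/2 ≈ 49.500.

E[X] = 99/2 = 49.500.


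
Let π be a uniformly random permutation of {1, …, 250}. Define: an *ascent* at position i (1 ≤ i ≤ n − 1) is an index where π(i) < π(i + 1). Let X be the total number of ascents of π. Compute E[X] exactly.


Write X = Σ X_I over i = 1, …, 249, with X_I the indicator of one ascent.
There are 249 indicators.
For each fixed i, the pair (π(i), π(i+1)) is a uniformly random ordered pair of distinct values from {1, …, 250}; by symmetry P[π(i) < π(i+1)] = 1/2.
By linearity: E[X] = 249 · (1/2) = (250 − 1) · (1/2) = 249/2 ≈ 124.5000.

E[X] = 249/2 = 124.5000.


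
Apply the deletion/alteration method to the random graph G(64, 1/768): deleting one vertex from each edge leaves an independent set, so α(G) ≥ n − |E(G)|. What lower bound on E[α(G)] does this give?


E[|E(G)|] = C(64, 2)·p = 2016 · (1/768) = 21/8.
E[α(G)] ≥ n − E[|E(G)|] = 64 − 21/8 = 491/8.
Numerically: ≈ 61.3750.
(This is only a lower bound; the true E[α(G)] may be larger.)

E[α(G)] ≥ 491/8 ≈ 61.3750.


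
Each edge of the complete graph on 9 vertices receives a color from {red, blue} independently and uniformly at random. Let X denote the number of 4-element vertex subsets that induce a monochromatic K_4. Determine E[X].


Let X = Σ_S X_S over the C(9, 4) = 126 subsets S of size 4, where X_S = 1 if the K_4 on S is monochromatic.
For a fixed S, the K_4 on S has C(4, 2) = 6 edges. P[all 6 edges red] = (1/2)^6, and likewise for blue, so P[monochromatic] = 2·(1/2)^6 = 2^{1 − 6} = 1/32.
Summing: E[X] = C(9, 4) · 2^{1 − 6} = 126 · 1/32 = 63/16.
Numerically: E[X] ≈ 3.937500.

E[X] = C(9,4)·2^(1−C(4,2)) = 63/16 ≈ 3.937500.


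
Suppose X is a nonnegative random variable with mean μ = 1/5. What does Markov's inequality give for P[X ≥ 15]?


μ = E[X] = 1/5, a = 15.
Markov: P[X ≥ 15] ≤ μ/a = (1/5)/15 = 1/75.
Numerically: ≈ 0.013.
(Since a = 15 > μ = 0.200, the bound 1/75 is < 1 and informative.)

P[X ≥ 15] ≤ 1/75 ≈ 0.013.


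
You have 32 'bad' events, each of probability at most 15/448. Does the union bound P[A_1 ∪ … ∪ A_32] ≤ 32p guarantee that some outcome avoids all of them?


Union bound: P[∪_{i=1}^{32} A_i] ≤ Σ_i P[A_i] ≤ 32·p = 32·(15/448) = 15/14.
Numerically: 15/14 ≈ 1.071.
Is 15/14 < 1? NO.
Since the bound 15/14 is ≥ 1, the union bound is uninformative here; it does NOT by itself certify existence.

32·p = 15/14 ≈ 1.071; existence NOT certified by the union bound.


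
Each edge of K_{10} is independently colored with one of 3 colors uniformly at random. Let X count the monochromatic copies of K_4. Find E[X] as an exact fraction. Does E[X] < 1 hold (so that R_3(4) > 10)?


E[X] = C(10, 4) · 3^{1 − 6} = 210 · 3^{−5} = 210/243.
As a reduced fraction: E[X] = 70/81 ≈ 0.86420.
Is E[X] < 1? YES.
Since E[X] < 1, there exists a 3-coloring of K_{10} with no monochromatic K_4; hence R_3(4) > 10.

E[X] = 70/81 ≈ 0.86420; E[X] < 1, so R_3(4) > 10.


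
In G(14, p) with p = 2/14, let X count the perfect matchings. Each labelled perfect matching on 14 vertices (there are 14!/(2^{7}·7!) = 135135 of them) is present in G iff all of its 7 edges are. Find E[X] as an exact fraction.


K_14 has 14!/(2^{7}·7!) = 135135 labelled perfect matchings.
For each such perfect matching H, let X_H = 1 if all 7 edges of H are present in G. Then P[X_H = 1] = p^{7} = (1/7)^{7} = 1/823543.
Summing the indicators: E[X] = Σ_H E[X_H] = 135135 · p^{7} = 135135 · 1/823543 = 19305/117649.
Numerically: E[X] ≈ 0.16409.

E[X] = 135135 · (1/7)^{7} = 19305/117649 ≈ 0.16409.


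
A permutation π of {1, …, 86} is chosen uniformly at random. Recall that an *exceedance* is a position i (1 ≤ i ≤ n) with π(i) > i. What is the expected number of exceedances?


Write X = Σ_{i=1}^{86} X_i, where X_i = 1_{π(i) > i}.
For each fixed i, π(i) is uniform over {1, …, 86} (marginal of a uniform permutation), so P[π(i) > i] = (n − i)/n. Summing: Σ_{i=1}^{86} (n − i)/n = (0 + 1 + … + 85)/86 = 86(86 − 1)/(2·86) = (86 − 1)/2.
Hence E[X] = Σ_{i=1}^{86} (86 − i)/86 = 85/2 ≈ 42.50000.

E[X] = 85/2 = 42.50000.


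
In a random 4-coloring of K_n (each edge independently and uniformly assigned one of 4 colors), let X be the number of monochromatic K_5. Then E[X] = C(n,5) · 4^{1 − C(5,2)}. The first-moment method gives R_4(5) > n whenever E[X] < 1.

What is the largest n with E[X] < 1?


We need C(n, 5) · 4^{1 − 10} < 1, i.e. C(n, 5) < 4^{10 − 1} = 262144.
Check values of n near the boundary:
  n = 27: C(27, 5) = 80730; 80730 < 262144? YES
  n = 28: C(28, 5) = 98280; 98280 < 262144? YES
  n = 29: C(29, 5) = 118755; 118755 < 262144? YES
  n = 30: C(30, 5) = 142506; 142506 < 262144? YES
  n = 31: C(31, 5) = 169911; 169911 < 262144? YES
  n = 32: C(32, 5) = 201376; 201376 < 262144? YES
  n = 33: C(33, 5) = 237336; 237336 < 262144? YES
  n = 34: C(34, 5) = 278256; 278256 < 262144? NO
The largest n with C(n, 5) < 262144 is n = 33 (where E[X] = 29667/32768 ≈ 0.905365). Hence R_4(5) > 33, i.e. R_4(5) ≥ 34.

Largest n = 33; hence R_4(5) > 33.


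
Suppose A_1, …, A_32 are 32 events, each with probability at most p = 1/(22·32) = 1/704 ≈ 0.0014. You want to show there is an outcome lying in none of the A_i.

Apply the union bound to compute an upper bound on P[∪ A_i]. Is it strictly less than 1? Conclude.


Union bound: P[∪_{i=1}^{32} A_i] ≤ Σ_i P[A_i] ≤ 32·p = 32·(1/704) = 1/22.
Numerically: 1/22 ≈ 0.0455.
Is 1/22 < 1? YES.
Since P[∪ A_i] ≤ 1/22 < 1, the complement has P[∩ A_i^c] ≥ 1 − 1/22 = 21/22 > 0, so some outcome avoids every A_i.

32·p = 1/22 ≈ 0.0455; existence CERTIFIED by the union bound.


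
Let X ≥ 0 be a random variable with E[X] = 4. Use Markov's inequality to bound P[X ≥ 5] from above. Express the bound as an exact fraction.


μ = E[X] = 4, a = 5.
Markov: P[X ≥ 5] ≤ μ/a = (4)/5 = 4/5.
Numerically: ≈ 0.800.
(Since a = 5 > μ = 4.000, the bound 4/5 is < 1 and informative.)

P[X ≥ 5] ≤ 4/5 ≈ 0.800.


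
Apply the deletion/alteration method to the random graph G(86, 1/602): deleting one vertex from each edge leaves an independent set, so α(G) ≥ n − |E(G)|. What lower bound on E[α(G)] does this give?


E[|E(G)|] = C(86, 2)·p = 3655 · (1/602) = 85/14.
E[α(G)] ≥ n − E[|E(G)|] = 86 − 85/14 = 1119/14.
Numerically: ≈ 79.928571.
(This is only a lower bound; the true E[α(G)] may be larger.)

E[α(G)] ≥ 1119/14 ≈ 79.928571.
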